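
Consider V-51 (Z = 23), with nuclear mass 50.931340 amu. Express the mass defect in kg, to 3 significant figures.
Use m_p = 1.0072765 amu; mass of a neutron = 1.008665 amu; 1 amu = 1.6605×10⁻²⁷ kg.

Σm = 23·m_p + 28·m_n = 23.1673595 + 28.242620 = 51.4099795 amu
Mass defect Δm = 51.4099795 − 50.931340 = 0.4786395 amu
In SI units: 0.4786395 amu × 1.6605×10⁻²⁷ kg/amu = 7.9478e-28 kg

7.95e-28 kg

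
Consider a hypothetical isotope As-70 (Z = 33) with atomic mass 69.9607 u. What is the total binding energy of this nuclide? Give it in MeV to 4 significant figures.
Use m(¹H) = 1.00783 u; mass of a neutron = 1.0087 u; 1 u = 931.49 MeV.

Mass of separated nucleons = 33(1.00783) + 37(1.0087) = 33.25839 + 37.3219 = 70.58029 u
The mass defect is 70.58029 − 69.9607 = 0.61959 u.
Binding energy = Δm·c² = 0.61959 × 931.49 MeV/u = 577.142 MeV

577.1 MeV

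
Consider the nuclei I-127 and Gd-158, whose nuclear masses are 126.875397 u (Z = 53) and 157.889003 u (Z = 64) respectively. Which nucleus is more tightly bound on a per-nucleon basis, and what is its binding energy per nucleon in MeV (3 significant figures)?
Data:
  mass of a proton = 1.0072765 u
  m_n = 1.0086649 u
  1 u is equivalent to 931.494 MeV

I-127; 8.45 MeV/nucleon

I-127: Σm = 53(1.0072765) + 74(1.0086649) = 128.0268571 u; Δm = 1.1514601 u; E_B = 1072.578 MeV; E_B/A = 8.445 MeV
Gd-158: Σm = 64(1.0072765) + 94(1.0086649) = 159.2801966 u; Δm = 1.3911936 u; E_B = 1295.9 MeV; E_B/A = 8.202 MeV
I-127 has the higher binding energy per nucleon, so it is the more tightly bound nucleus.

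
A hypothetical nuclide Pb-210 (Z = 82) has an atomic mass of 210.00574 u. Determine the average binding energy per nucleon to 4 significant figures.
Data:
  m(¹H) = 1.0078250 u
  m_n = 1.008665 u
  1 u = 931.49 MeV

Z = 82, so N = A − Z = 210 − 82 = 128.
Σm = 82·m(¹H) + 128·m_n = 82.6416500 + 129.109120 = 211.7507700 u
Δm = 211.7507700 − 210.00574 = 1.7450300 u
Binding energy = Δm·c² = 1.7450300 × 931.49 MeV/u = 1625.48 MeV
Dividing by A = 210 gives 7.740 MeV per nucleon.

7.740 MeV/nucleon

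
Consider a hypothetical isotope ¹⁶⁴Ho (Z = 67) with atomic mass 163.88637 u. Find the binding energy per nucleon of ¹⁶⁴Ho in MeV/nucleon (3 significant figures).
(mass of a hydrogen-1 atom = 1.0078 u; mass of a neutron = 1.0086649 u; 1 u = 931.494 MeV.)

8.39 MeV/nucleon

The nucleus contains 67 protons and 164 − 67 = 97 neutrons.
Total constituent mass: 67 × 1.0078 + 97 × 1.0086649 = 165.3630953 u
Δm = 165.3630953 − 163.88637 = 1.4767253 u
E_B = 1.4767253 × 931.494 = 1375.56 MeV
BE/A = 1375.56 MeV / 164 = 8.388 MeV/nucleon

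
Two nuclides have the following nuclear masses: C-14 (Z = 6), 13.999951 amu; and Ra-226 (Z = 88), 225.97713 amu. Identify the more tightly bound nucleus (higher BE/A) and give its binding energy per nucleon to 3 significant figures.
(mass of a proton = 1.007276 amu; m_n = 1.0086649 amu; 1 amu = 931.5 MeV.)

C-14: Σm = 6(1.007276) + 8(1.0086649) = 14.1129752 amu; Δm = 0.1130242 amu; E_B = 105.28 MeV; E_B/A = 7.520 MeV
Ra-226: Σm = 88(1.007276) + 138(1.0086649) = 227.8360442 amu; Δm = 1.8589142 amu; E_B = 1731.6 MeV; E_B/A = 7.662 MeV
Ra-226 has the higher binding energy per nucleon, so it is the more tightly bound nucleus.

Ra-226; 7.66 MeV/nucleon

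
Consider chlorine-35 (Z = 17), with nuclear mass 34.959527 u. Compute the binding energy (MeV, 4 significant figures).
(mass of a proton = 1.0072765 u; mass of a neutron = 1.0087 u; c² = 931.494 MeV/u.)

Σm = 17·m_p + 18·m_n = 17.1237005 + 18.1566 = 35.2803005 u
Mass defect Δm = 35.2803005 − 34.959527 = 0.3207735 u
Converting to energy: 0.3207735 u × 931.494 MeV/u = 298.799 MeV

298.8 MeV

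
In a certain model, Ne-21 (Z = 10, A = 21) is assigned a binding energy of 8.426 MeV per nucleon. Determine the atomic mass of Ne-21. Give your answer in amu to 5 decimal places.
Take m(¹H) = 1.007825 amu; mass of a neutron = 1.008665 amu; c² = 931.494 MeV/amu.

20.98361 amu

Total binding energy = 21 × 8.426 = 176.946 MeV
Mass defect = 176.946 MeV / (931.494 MeV/amu) = 0.1899594 amu
Constituent mass = 10(1.007825) + 11(1.008665) = 21.173565 amu
Atomic mass = 21.173565 − 0.1899594 = 20.9836056 amu ≈ 20.98361 amu (to 5 decimal places)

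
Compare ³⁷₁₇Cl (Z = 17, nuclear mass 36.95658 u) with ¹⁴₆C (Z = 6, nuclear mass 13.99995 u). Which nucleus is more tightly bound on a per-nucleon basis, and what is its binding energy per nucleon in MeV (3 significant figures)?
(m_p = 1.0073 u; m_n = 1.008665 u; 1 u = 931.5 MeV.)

³⁷₁₇Cl; 8.58 MeV/nucleon

³⁷₁₇Cl: Σm = 17(1.0073) + 20(1.008665) = 37.297400 u; Δm = 0.340820 u; E_B = 317.47 MeV; E_B/A = 8.580 MeV
¹⁴₆C: Σm = 6(1.0073) + 8(1.008665) = 14.113120 u; Δm = 0.113170 u; E_B = 105.42 MeV; E_B/A = 7.530 MeV
³⁷₁₇Cl has the higher binding energy per nucleon, so it is the more tightly bound nucleus.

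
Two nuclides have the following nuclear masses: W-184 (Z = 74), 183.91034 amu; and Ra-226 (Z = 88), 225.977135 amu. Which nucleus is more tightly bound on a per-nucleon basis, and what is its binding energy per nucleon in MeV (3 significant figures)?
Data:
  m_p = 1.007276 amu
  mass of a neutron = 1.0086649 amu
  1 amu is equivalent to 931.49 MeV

W-184; 8.00 MeV/nucleon

W-184: Σm = 74(1.007276) + 110(1.0086649) = 185.4915630 amu; Δm = 1.5812230 amu; E_B = 1472.9 MeV; E_B/A = 8.0049 MeV
Ra-226: Σm = 88(1.007276) + 138(1.0086649) = 227.8360442 amu; Δm = 1.8589092 amu; E_B = 1731.6 MeV; E_B/A = 7.662 MeV
W-184 has the higher binding energy per nucleon, so it is the more tightly bound nucleus.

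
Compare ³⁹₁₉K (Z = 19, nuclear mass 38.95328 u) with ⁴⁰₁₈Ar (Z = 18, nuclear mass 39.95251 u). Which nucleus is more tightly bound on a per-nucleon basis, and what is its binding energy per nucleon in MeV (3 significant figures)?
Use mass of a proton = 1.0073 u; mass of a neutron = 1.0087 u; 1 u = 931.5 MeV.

³⁹₁₉K: Σm = 19(1.0073) + 20(1.0087) = 39.3127 u; Δm = 0.35942 u; E_B = 334.80 MeV; E_B/A = 8.5846 MeV
⁴⁰₁₈Ar: Σm = 18(1.0073) + 22(1.0087) = 40.3228 u; Δm = 0.37029 u; E_B = 344.93 MeV; E_B/A = 8.623 MeV
⁴⁰₁₈Ar has the higher binding energy per nucleon, so it is the more tightly bound nucleus.

⁴⁰₁₈Ar; 8.62 MeV/nucleon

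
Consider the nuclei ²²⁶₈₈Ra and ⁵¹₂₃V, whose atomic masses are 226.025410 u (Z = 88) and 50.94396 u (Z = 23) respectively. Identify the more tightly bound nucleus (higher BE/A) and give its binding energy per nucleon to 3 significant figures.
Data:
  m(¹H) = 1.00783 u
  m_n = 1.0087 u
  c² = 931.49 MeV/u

²²⁶₈₈Ra: Σm = 88(1.00783) + 138(1.0087) = 227.88964 u; Δm = 1.864230 u; E_B = 1736.5 MeV; E_B/A = 7.684 MeV
⁵¹₂₃V: Σm = 23(1.00783) + 28(1.0087) = 51.42369 u; Δm = 0.47973 u; E_B = 446.86 MeV; E_B/A = 8.762 MeV
⁵¹₂₃V has the higher binding energy per nucleon, so it is the more tightly bound nucleus.

⁵¹₂₃V; 8.76 MeV/nucleon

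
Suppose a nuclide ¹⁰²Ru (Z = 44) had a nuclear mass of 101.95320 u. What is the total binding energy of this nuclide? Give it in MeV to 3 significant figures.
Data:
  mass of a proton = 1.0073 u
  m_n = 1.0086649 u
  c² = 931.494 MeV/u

811 MeV

With 44 protons and 58 neutrons (A = 102):
Mass of separated nucleons = 44(1.0073) + 58(1.0086649) = 44.3212 + 58.5025642 = 102.8237642 u
Δm = 102.8237642 − 101.95320 = 0.8705642 u
Converting to energy: 0.8705642 u × 931.494 MeV/u = 810.925 MeV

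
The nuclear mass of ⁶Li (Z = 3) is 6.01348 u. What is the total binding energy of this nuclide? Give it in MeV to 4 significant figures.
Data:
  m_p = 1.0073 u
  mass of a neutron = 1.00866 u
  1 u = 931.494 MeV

32.04 MeV

Σm = 3·m_p + 3·m_n = 3.0219 + 3.02598 = 6.04788 u
The mass defect is 6.04788 − 6.01348 = 0.03440 u.
E_B = 0.03440 × 931.494 = 32.0434 MeV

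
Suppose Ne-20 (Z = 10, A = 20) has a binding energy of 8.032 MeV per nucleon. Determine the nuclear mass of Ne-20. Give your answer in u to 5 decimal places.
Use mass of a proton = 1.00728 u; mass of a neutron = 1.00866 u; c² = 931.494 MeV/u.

Total binding energy = 20 × 8.032 = 160.640 MeV
Mass defect = 160.640 MeV / (931.494 MeV/u) = 0.1724541 u
Constituent mass = 10(1.00728) + 10(1.00866) = 20.15940 u
Nuclear mass = 20.15940 − 0.1724541 = 19.9869459 u ≈ 19.98695 u (to 5 decimal places)

19.98695 u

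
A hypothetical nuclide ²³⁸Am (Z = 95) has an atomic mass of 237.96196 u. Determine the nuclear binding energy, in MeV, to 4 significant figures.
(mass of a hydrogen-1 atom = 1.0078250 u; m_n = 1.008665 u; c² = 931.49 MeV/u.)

1882 MeV

Σm = 95·m(¹H) + 143·m_n = 95.7433750 + 144.239095 = 239.9824700 u
The mass defect is 239.9824700 − 237.96196 = 2.0205100 u.
Converting to energy: 2.0205100 u × 931.49 MeV/u = 1882.08 MeV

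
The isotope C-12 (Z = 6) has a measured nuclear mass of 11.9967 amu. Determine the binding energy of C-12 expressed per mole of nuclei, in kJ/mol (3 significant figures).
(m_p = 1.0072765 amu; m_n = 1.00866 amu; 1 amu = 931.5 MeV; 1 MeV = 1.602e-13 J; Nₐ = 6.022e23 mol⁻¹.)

8.89e+09 kJ/mol

Total constituent mass: 6 × 1.0072765 + 6 × 1.00866 = 12.0956190 amu
Δm = 12.0956190 − 11.9967 = 0.0989190 amu
E_B = 0.0989190 × 931.5 = 92.1430 MeV
Per nucleus in joules: 92.1430 MeV × 1.602e-13 J/MeV = 1.4761e-11 J
Per mole: 1.4761e-11 J × 6.022e23 mol⁻¹ = 8.8891e+12 J/mol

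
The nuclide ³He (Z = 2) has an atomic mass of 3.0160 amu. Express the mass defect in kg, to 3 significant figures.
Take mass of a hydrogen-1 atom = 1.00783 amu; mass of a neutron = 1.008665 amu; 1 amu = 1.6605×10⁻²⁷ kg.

The nucleus contains 2 protons and 3 − 2 = 1 neutrons.
Total constituent mass: 2 × 1.00783 + 1 × 1.008665 = 3.024325 amu
Mass defect Δm = 3.024325 − 3.0160 = 0.008325 amu
In SI units: 0.008325 amu × 1.6605×10⁻²⁷ kg/amu = 1.3824e-29 kg

1.38e-29 kg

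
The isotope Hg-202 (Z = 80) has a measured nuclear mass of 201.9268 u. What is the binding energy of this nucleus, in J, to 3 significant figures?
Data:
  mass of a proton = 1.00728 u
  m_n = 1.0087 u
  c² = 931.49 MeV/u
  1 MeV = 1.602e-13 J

With 80 protons and 122 neutrons (A = 202):
Mass of separated nucleons = 80(1.00728) + 122(1.0087) = 80.58240 + 123.0614 = 203.64380 u
Δm = 203.64380 − 201.9268 = 1.71700 u
Binding energy = Δm·c² = 1.71700 × 931.49 MeV/u = 1599.37 MeV
In joules: 1599.37 MeV × 1.602e-13 J/MeV = 2.5622e-10 J

2.56e-10 J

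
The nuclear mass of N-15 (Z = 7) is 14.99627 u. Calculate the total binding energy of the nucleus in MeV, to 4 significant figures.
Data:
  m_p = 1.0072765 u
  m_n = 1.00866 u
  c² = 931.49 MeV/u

The nucleus contains 7 protons and 15 − 7 = 8 neutrons.
Σm = 7·m_p + 8·m_n = 7.0509355 + 8.06928 = 15.1202155 u
The mass defect is 15.1202155 − 14.99627 = 0.1239455 u.
Binding energy = Δm·c² = 0.1239455 × 931.49 MeV/u = 115.454 MeV

115.5 MeV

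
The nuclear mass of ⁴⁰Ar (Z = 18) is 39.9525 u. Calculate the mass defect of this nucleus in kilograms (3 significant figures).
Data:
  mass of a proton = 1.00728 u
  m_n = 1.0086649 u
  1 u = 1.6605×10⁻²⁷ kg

6.13e-28 kg

Mass of separated nucleons = 18(1.00728) + 22(1.0086649) = 18.13104 + 22.1906278 = 40.3216678 u
The mass defect is 40.3216678 − 39.9525 = 0.3691678 u.
In SI units: 0.3691678 u × 1.6605×10⁻²⁷ kg/u = 6.1300e-28 kg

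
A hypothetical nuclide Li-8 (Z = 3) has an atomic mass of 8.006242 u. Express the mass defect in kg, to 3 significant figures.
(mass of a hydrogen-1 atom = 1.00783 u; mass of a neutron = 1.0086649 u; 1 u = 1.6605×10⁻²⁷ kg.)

1.01e-28 kg

With 3 protons and 5 neutrons (A = 8):
Total constituent mass: 3 × 1.00783 + 5 × 1.0086649 = 8.0668145 u
Mass defect Δm = 8.0668145 − 8.006242 = 0.0605725 u
In SI units: 0.0605725 u × 1.6605×10⁻²⁷ kg/u = 1.0058e-28 kg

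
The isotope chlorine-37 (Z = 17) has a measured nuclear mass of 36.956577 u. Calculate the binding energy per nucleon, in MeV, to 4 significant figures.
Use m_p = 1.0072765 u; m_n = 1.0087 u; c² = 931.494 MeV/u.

The nucleus contains 17 protons and 37 − 17 = 20 neutrons.
Σm = 17·m_p + 20·m_n = 17.1237005 + 20.1740 = 37.2977005 u
Mass defect Δm = 37.2977005 − 36.956577 = 0.3411235 u
E_B = 0.3411235 × 931.494 = 317.754 MeV
BE/A = 317.754 MeV / 37 = 8.588 MeV/nucleon

8.588 MeV/nucleon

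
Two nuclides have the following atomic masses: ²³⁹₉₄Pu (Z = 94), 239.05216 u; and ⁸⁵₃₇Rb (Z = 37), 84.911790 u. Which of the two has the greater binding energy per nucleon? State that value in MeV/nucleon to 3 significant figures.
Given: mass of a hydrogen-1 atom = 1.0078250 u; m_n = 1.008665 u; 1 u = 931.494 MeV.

²³⁹₉₄Pu: Σm = 94(1.0078250) + 145(1.008665) = 240.9919750 u; Δm = 1.9398150 u; E_B = 1806.9 MeV; E_B/A = 7.560 MeV
⁸⁵₃₇Rb: Σm = 37(1.0078250) + 48(1.008665) = 85.7054450 u; Δm = 0.7936550 u; E_B = 739.28 MeV; E_B/A = 8.697 MeV
⁸⁵₃₇Rb has the higher binding energy per nucleon, so it is the more tightly bound nucleus.

⁸⁵₃₇Rb; 8.70 MeV/nucleon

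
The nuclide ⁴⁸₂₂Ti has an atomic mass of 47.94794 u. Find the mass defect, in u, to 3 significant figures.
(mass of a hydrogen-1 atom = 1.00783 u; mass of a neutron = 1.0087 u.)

Σm = 22·m(¹H) + 26·m_n = 22.17226 + 26.2262 = 48.39846 u
Δm = 48.39846 − 47.94794 = 0.45052 u

0.451 u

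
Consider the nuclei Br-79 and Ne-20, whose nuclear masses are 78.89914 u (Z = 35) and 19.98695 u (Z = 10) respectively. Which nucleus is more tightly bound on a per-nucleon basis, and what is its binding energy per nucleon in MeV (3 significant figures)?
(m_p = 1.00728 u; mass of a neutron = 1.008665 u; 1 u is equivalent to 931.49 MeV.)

Br-79: Σm = 35(1.00728) + 44(1.008665) = 79.636060 u; Δm = 0.736920 u; E_B = 686.43 MeV; E_B/A = 8.689 MeV
Ne-20: Σm = 10(1.00728) + 10(1.008665) = 20.159450 u; Δm = 0.172500 u; E_B = 160.68 MeV; E_B/A = 8.034 MeV
Br-79 has the higher binding energy per nucleon, so it is the more tightly bound nucleus.

Br-79; 8.69 MeV/nucleon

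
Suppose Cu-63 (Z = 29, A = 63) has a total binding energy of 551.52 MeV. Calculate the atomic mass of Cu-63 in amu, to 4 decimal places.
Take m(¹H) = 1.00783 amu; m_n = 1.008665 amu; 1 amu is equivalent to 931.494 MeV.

Mass defect = 551.52 MeV / (931.494 MeV/amu) = 0.592081 amu
Constituent mass = 29(1.00783) + 34(1.008665) = 63.521680 amu
Atomic mass = 63.521680 − 0.592081 = 62.929599 amu ≈ 62.9296 amu (to 4 decimal places)

62.9296 amu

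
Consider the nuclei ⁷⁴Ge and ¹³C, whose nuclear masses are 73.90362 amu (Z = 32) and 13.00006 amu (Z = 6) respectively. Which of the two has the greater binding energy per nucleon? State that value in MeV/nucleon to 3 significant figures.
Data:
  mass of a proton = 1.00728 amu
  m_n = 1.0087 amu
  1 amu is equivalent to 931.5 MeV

⁷⁴Ge; 8.75 MeV/nucleon

⁷⁴Ge: Σm = 32(1.00728) + 42(1.0087) = 74.59836 amu; Δm = 0.69474 amu; E_B = 647.15 MeV; E_B/A = 8.745 MeV
¹³C: Σm = 6(1.00728) + 7(1.0087) = 13.10458 amu; Δm = 0.10452 amu; E_B = 97.360 MeV; E_B/A = 7.489 MeV
⁷⁴Ge has the higher binding energy per nucleon, so it is the more tightly bound nucleus.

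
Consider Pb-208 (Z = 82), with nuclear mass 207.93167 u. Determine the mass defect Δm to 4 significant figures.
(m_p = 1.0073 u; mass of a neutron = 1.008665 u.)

1.759 u

Z = 82, so N = A − Z = 208 − 82 = 126.
Mass of separated nucleons = 82(1.0073) + 126(1.008665) = 82.5986 + 127.091790 = 209.690390 u
Δm = 209.690390 − 207.93167 = 1.758720 u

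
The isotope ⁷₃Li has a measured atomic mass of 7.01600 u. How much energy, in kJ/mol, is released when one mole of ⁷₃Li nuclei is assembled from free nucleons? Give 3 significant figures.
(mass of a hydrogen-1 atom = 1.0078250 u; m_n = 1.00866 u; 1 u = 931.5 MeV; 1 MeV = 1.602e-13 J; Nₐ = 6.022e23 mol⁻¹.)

Total constituent mass: 3 × 1.0078250 + 4 × 1.00866 = 7.0581150 u
The mass defect is 7.0581150 − 7.01600 = 0.0421150 u.
Converting to energy: 0.0421150 u × 931.5 MeV/u = 39.2301 MeV
Per nucleus in joules: 39.2301 MeV × 1.602e-13 J/MeV = 6.2847e-12 J
Per mole: 6.2847e-12 J × 6.022e23 mol⁻¹ = 3.7846e+12 J/mol

3.78e+09 kJ/mol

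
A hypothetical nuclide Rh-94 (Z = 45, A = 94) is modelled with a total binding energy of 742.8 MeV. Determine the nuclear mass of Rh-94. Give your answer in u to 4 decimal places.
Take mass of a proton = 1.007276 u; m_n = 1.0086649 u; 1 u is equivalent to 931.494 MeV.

Mass defect = 742.8 MeV / (931.494 MeV/u) = 0.797429 u
Constituent mass = 45(1.007276) + 49(1.0086649) = 94.7520001 u
Nuclear mass = 94.7520001 − 0.797429 = 93.9545711 u ≈ 93.9546 u (to 4 decimal places)

93.9546 u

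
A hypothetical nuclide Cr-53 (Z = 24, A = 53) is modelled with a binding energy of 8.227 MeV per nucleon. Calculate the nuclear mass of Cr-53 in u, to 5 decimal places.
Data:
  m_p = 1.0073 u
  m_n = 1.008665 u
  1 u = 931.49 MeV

Total binding energy = 53 × 8.227 = 436.031 MeV
Mass defect = 436.031 MeV / (931.49 MeV/u) = 0.4681006 u
Constituent mass = 24(1.0073) + 29(1.008665) = 53.426485 u
Nuclear mass = 53.426485 − 0.4681006 = 52.9583844 u ≈ 52.95838 u (to 5 decimal places)

52.95838 u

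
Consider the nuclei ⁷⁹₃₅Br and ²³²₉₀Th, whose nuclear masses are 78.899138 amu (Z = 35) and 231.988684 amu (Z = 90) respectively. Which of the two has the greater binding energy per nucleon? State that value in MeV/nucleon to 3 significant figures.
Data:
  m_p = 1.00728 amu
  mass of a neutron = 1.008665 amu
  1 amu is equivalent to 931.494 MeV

⁷⁹₃₅Br; 8.69 MeV/nucleon

⁷⁹₃₅Br: Σm = 35(1.00728) + 44(1.008665) = 79.636060 amu; Δm = 0.736922 amu; E_B = 686.44 MeV; E_B/A = 8.689 MeV
²³²₉₀Th: Σm = 90(1.00728) + 142(1.008665) = 233.885630 amu; Δm = 1.896946 amu; E_B = 1767.0 MeV; E_B/A = 7.616 MeV
⁷⁹₃₅Br has the higher binding energy per nucleon, so it is the more tightly bound nucleus.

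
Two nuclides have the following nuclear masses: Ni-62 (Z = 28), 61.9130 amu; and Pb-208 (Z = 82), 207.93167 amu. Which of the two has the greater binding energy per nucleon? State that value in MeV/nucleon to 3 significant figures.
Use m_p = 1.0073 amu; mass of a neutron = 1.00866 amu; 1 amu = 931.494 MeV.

Ni-62; 8.80 MeV/nucleon

Ni-62: Σm = 28(1.0073) + 34(1.00866) = 62.49884 amu; Δm = 0.58584 amu; E_B = 545.71 MeV; E_B/A = 8.802 MeV
Pb-208: Σm = 82(1.0073) + 126(1.00866) = 209.68976 amu; Δm = 1.75809 amu; E_B = 1637.65 MeV; E_B/A = 7.873 MeV
Ni-62 has the higher binding energy per nucleon, so it is the more tightly bound nucleus.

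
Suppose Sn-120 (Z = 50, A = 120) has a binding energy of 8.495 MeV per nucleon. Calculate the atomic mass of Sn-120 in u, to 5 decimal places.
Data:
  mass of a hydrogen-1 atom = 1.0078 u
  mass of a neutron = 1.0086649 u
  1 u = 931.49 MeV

119.90217 u

Total binding energy = 120 × 8.495 = 1019.400 MeV
Mass defect = 1019.400 MeV / (931.49 MeV/u) = 1.0943757 u
Constituent mass = 50(1.0078) + 70(1.0086649) = 120.9965430 u
Atomic mass = 120.9965430 − 1.0943757 = 119.9021673 u ≈ 119.90217 u (to 5 decimal places)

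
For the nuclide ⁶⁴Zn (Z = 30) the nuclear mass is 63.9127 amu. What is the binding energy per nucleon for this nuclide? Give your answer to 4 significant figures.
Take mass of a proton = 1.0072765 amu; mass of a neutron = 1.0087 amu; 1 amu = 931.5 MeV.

Mass of separated nucleons = 30(1.0072765) + 34(1.0087) = 30.2182950 + 34.2958 = 64.5140950 amu
Δm = 64.5140950 − 63.9127 = 0.6013950 amu
E_B = 0.6013950 × 931.5 = 560.199 MeV
Per nucleon: 560.199 / 64 = 8.753 MeV

8.753 MeV/nucleon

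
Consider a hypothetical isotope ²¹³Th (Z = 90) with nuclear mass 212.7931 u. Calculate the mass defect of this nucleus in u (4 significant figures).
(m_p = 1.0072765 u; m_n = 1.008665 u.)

1.928 u

Z = 90, so N = A − Z = 213 − 90 = 123.
Total constituent mass: 90 × 1.0072765 + 123 × 1.008665 = 214.7206800 u
Mass defect Δm = 214.7206800 − 212.7931 = 1.9275800 u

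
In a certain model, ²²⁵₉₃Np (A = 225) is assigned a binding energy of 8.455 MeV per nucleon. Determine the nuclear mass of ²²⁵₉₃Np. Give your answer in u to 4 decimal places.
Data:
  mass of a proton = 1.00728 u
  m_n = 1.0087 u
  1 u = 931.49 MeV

Total binding energy = 225 × 8.455 = 1902.375 MeV
Mass defect = 1902.375 MeV / (931.49 MeV/u) = 2.042292 u
Constituent mass = 93(1.00728) + 132(1.0087) = 226.82544 u
Nuclear mass = 226.82544 − 2.042292 = 224.783148 u ≈ 224.7831 u (to 4 decimal places)

224.7831 u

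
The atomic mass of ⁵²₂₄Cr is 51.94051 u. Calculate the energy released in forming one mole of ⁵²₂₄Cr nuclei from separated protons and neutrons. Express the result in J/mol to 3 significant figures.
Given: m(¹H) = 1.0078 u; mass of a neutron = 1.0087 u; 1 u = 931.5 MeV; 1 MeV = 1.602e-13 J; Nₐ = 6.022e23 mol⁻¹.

4.41e+13 J/mol

Z = 24, so N = A − Z = 52 − 24 = 28.
Total constituent mass: 24 × 1.0078 + 28 × 1.0087 = 52.4308 u
Mass defect Δm = 52.4308 − 51.94051 = 0.49029 u
E_B = 0.49029 × 931.5 = 456.705 MeV
Per nucleus in joules: 456.705 MeV × 1.602e-13 J/MeV = 7.3164e-11 J
Per mole: 7.3164e-11 J × 6.022e23 mol⁻¹ = 4.4059e+13 J/mol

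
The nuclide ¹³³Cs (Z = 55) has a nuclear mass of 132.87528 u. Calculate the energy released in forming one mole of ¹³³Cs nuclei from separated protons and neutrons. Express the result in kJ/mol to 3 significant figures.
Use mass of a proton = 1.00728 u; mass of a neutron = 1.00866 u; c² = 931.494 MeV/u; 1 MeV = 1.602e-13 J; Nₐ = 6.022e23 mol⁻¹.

Mass of separated nucleons = 55(1.00728) + 78(1.00866) = 55.40040 + 78.67548 = 134.07588 u
The mass defect is 134.07588 − 132.87528 = 1.20060 u.
Binding energy = Δm·c² = 1.20060 × 931.494 MeV/u = 1118.35 MeV
Per nucleus in joules: 1118.35 MeV × 1.602e-13 J/MeV = 1.7916e-10 J
Per mole: 1.7916e-10 J × 6.022e23 mol⁻¹ = 1.0789e+14 J/mol

1.08e+11 kJ/mol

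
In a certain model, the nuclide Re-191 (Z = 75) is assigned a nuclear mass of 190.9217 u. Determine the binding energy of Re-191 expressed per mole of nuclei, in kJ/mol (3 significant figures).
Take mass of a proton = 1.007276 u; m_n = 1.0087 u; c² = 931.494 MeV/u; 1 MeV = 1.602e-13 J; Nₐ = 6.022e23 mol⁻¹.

Z = 75, so N = A − Z = 191 − 75 = 116.
Total constituent mass: 75 × 1.007276 + 116 × 1.0087 = 192.554900 u
Mass defect Δm = 192.554900 − 190.9217 = 1.633200 u
Converting to energy: 1.633200 u × 931.494 MeV/u = 1521.32 MeV
Per nucleus in joules: 1521.32 MeV × 1.602e-13 J/MeV = 2.4372e-10 J
Per mole: 2.4372e-10 J × 6.022e23 mol⁻¹ = 1.4677e+14 J/mol

1.47e+11 kJ/mol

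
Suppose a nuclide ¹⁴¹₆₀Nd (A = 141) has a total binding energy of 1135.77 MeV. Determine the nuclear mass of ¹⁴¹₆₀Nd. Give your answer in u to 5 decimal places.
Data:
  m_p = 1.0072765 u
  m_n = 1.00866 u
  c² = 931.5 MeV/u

Mass defect = 1135.77 MeV / (931.5 MeV/u) = 1.2192915 u
Constituent mass = 60(1.0072765) + 81(1.00866) = 142.1380500 u
Nuclear mass = 142.1380500 − 1.2192915 = 140.9187585 u ≈ 140.91876 u (to 5 decimal places)

140.91876 u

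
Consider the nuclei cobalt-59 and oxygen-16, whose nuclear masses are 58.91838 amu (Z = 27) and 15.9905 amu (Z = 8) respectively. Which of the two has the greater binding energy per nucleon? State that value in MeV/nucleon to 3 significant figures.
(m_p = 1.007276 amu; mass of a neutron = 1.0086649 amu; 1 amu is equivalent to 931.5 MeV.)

cobalt-59: Σm = 27(1.007276) + 32(1.0086649) = 59.4737288 amu; Δm = 0.5553488 amu; E_B = 517.31 MeV; E_B/A = 8.768 MeV
oxygen-16: Σm = 8(1.007276) + 8(1.0086649) = 16.1275272 amu; Δm = 0.1370272 amu; E_B = 127.64 MeV; E_B/A = 7.978 MeV
cobalt-59 has the higher binding energy per nucleon, so it is the more tightly bound nucleus.

cobalt-59; 8.77 MeV/nucleon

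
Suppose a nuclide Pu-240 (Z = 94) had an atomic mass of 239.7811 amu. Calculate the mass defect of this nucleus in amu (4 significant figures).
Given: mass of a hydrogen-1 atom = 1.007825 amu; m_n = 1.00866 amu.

Σm = 94·m(¹H) + 146·m_n = 94.735550 + 147.26436 = 241.999910 amu
Δm = 241.999910 − 239.7811 = 2.218810 amu

2.219 amu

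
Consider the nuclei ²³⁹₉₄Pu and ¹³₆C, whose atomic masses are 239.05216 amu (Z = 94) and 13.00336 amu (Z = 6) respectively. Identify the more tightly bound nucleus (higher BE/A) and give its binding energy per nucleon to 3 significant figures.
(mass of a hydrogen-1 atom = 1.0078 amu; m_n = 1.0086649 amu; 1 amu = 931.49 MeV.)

²³⁹₉₄Pu: Σm = 94(1.0078) + 145(1.0086649) = 240.9896105 amu; Δm = 1.9374505 amu; E_B = 1804.7 MeV; E_B/A = 7.551 MeV
¹³₆C: Σm = 6(1.0078) + 7(1.0086649) = 13.1074543 amu; Δm = 0.1040943 amu; E_B = 96.963 MeV; E_B/A = 7.459 MeV
²³⁹₉₄Pu has the higher binding energy per nucleon, so it is the more tightly bound nucleus.

²³⁹₉₄Pu; 7.55 MeV/nucleon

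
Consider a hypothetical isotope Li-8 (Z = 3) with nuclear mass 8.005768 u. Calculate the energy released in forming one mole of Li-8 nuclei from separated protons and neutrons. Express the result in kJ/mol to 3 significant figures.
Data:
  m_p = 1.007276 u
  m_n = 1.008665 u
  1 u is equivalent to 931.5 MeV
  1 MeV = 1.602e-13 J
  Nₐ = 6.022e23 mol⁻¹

5.34e+09 kJ/mol

Z = 3, so N = A − Z = 8 − 3 = 5.
Σm = 3·m_p + 5·m_n = 3.021828 + 5.043325 = 8.065153 u
Mass defect Δm = 8.065153 − 8.005768 = 0.059385 u
Converting to energy: 0.059385 u × 931.5 MeV/u = 55.3171 MeV
Per nucleus in joules: 55.3171 MeV × 1.602e-13 J/MeV = 8.8618e-12 J
Per mole: 8.8618e-12 J × 6.022e23 mol⁻¹ = 5.3366e+12 J/mol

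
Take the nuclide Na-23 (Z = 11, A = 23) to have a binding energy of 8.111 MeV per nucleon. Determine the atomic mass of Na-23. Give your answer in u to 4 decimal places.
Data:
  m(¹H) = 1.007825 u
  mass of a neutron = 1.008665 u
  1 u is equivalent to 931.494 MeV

22.9898 u

Total binding energy = 23 × 8.111 = 186.553 MeV
Mass defect = 186.553 MeV / (931.494 MeV/u) = 0.200273 u
Constituent mass = 11(1.007825) + 12(1.008665) = 23.190055 u
Atomic mass = 23.190055 − 0.200273 = 22.989782 u ≈ 22.9898 u (to 4 decimal places)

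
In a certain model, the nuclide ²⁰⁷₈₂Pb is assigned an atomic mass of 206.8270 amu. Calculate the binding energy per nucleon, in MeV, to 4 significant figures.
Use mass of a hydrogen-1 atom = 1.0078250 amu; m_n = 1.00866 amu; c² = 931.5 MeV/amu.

The nucleus contains 82 protons and 207 − 82 = 125 neutrons.
Mass of separated nucleons = 82(1.0078250) + 125(1.00866) = 82.6416500 + 126.08250 = 208.7241500 amu
Mass defect Δm = 208.7241500 − 206.8270 = 1.8971500 amu
Binding energy = Δm·c² = 1.8971500 × 931.5 MeV/amu = 1767.20 MeV
Dividing by A = 207 gives 8.537 MeV per nucleon.

8.537 MeV/nucleon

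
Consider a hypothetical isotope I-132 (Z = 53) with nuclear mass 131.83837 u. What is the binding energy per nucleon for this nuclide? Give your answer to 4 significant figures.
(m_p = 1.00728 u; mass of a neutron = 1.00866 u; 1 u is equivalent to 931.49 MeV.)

Mass of separated nucleons = 53(1.00728) + 79(1.00866) = 53.38584 + 79.68414 = 133.06998 u
The mass defect is 133.06998 − 131.83837 = 1.23161 u.
Binding energy = Δm·c² = 1.23161 × 931.49 MeV/u = 1147.23 MeV
BE/A = 1147.23 MeV / 132 = 8.691 MeV/nucleon

8.691 MeV/nucleon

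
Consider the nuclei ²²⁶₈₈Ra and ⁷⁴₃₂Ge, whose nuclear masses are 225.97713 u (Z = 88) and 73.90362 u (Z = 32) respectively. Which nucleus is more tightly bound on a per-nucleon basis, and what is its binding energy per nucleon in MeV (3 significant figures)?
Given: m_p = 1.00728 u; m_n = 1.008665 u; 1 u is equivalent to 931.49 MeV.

²²⁶₈₈Ra: Σm = 88(1.00728) + 138(1.008665) = 227.836410 u; Δm = 1.859280 u; E_B = 1731.9 MeV; E_B/A = 7.663 MeV
⁷⁴₃₂Ge: Σm = 32(1.00728) + 42(1.008665) = 74.596890 u; Δm = 0.693270 u; E_B = 645.77 MeV; E_B/A = 8.727 MeV
⁷⁴₃₂Ge has the higher binding energy per nucleon, so it is the more tightly bound nucleus.

⁷⁴₃₂Ge; 8.73 MeV/nucleon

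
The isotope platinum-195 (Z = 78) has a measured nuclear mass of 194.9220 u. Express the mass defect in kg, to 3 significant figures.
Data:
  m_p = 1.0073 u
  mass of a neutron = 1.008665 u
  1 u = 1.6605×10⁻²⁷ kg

2.76e-27 kg

The nucleus contains 78 protons and 195 − 78 = 117 neutrons.
Mass of separated nucleons = 78(1.0073) + 117(1.008665) = 78.5694 + 118.013805 = 196.583205 u
The mass defect is 196.583205 − 194.9220 = 1.661205 u.
In SI units: 1.661205 u × 1.6605×10⁻²⁷ kg/u = 2.7584e-27 kg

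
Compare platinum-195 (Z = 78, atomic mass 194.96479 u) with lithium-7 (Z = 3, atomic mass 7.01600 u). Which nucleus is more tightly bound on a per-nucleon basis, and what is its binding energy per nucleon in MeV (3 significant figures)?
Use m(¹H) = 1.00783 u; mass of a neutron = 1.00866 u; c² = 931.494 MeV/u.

platinum-195: Σm = 78(1.00783) + 117(1.00866) = 196.62396 u; Δm = 1.65917 u; E_B = 1545.5 MeV; E_B/A = 7.926 MeV
lithium-7: Σm = 3(1.00783) + 4(1.00866) = 7.05813 u; Δm = 0.04213 u; E_B = 39.244 MeV; E_B/A = 5.606 MeV
platinum-195 has the higher binding energy per nucleon, so it is the more tightly bound nucleus.

platinum-195; 7.93 MeV/nucleon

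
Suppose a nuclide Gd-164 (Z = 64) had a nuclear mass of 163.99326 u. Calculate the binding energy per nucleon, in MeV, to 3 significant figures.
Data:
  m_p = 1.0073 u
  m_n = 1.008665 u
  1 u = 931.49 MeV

Z = 64, so N = A − Z = 164 − 64 = 100.
Total constituent mass: 64 × 1.0073 + 100 × 1.008665 = 165.333700 u
The mass defect is 165.333700 − 163.99326 = 1.340440 u.
E_B = 1.340440 × 931.49 = 1248.61 MeV
BE/A = 1248.61 MeV / 164 = 7.613 MeV/nucleon

7.61 MeV/nucleon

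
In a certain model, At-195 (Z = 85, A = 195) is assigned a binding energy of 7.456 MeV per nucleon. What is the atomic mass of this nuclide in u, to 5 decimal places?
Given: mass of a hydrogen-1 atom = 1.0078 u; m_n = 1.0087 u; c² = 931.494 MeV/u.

Total binding energy = 195 × 7.456 = 1453.920 MeV
Mass defect = 1453.920 MeV / (931.494 MeV/u) = 1.5608474 u
Constituent mass = 85(1.0078) + 110(1.0087) = 196.6200 u
Atomic mass = 196.6200 − 1.5608474 = 195.0591526 u ≈ 195.05915 u (to 5 decimal places)

195.05915 u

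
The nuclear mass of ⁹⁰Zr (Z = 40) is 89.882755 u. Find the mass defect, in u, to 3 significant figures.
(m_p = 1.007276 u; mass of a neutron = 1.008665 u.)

Σm = 40·m_p + 50·m_n = 40.291040 + 50.433250 = 90.724290 u
Δm = 90.724290 − 89.882755 = 0.841535 u

0.842 u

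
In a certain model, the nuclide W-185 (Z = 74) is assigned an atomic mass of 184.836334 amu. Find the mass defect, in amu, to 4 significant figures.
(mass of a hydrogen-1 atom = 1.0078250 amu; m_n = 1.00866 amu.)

With 74 protons and 111 neutrons (A = 185):
Mass of separated nucleons = 74(1.0078250) + 111(1.00866) = 74.5790500 + 111.96126 = 186.5403100 amu
The mass defect is 186.5403100 − 184.836334 = 1.7039760 amu.

1.704 amu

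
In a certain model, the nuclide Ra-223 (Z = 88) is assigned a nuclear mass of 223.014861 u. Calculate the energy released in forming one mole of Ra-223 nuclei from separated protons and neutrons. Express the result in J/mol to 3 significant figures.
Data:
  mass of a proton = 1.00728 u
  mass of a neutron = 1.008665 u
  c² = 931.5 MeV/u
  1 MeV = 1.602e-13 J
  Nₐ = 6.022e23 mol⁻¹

Σm = 88·m_p + 135·m_n = 88.64064 + 136.169775 = 224.810415 u
Δm = 224.810415 − 223.014861 = 1.795554 u
E_B = 1.795554 × 931.5 = 1672.56 MeV
Per nucleus in joules: 1672.56 MeV × 1.602e-13 J/MeV = 2.6794e-10 J
Per mole: 2.6794e-10 J × 6.022e23 mol⁻¹ = 1.6135e+14 J/mol

1.61e+14 J/mol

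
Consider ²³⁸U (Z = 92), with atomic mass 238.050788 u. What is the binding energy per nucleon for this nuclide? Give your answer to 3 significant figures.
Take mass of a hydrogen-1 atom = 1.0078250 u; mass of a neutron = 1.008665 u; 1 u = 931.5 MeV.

The nucleus contains 92 protons and 238 − 92 = 146 neutrons.
Mass of separated nucleons = 92(1.0078250) + 146(1.008665) = 92.7199000 + 147.265090 = 239.9849900 u
Δm = 239.9849900 − 238.050788 = 1.9342020 u
E_B = 1.9342020 × 931.5 = 1801.71 MeV
Per nucleon: 1801.71 / 238 = 7.570 MeV

7.57 MeV/nucleon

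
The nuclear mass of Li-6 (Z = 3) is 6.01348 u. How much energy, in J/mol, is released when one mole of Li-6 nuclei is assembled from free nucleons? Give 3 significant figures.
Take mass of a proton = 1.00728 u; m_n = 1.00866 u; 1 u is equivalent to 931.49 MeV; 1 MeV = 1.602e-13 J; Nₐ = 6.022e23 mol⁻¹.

Z = 3, so N = A − Z = 6 − 3 = 3.
Σm = 3·m_p + 3·m_n = 3.02184 + 3.02598 = 6.04782 u
The mass defect is 6.04782 − 6.01348 = 0.03434 u.
Converting to energy: 0.03434 u × 931.49 MeV/u = 31.9874 MeV
Per nucleus in joules: 31.9874 MeV × 1.602e-13 J/MeV = 5.1244e-12 J
Per mole: 5.1244e-12 J × 6.022e23 mol⁻¹ = 3.0859e+12 J/mol

3.09e+12 J/mol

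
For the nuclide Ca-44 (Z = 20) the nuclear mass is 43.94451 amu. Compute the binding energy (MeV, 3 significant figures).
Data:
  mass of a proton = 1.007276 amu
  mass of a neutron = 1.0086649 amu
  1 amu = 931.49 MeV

381 MeV

Mass of separated nucleons = 20(1.007276) + 24(1.0086649) = 20.145520 + 24.2079576 = 44.3534776 amu
Δm = 44.3534776 − 43.94451 = 0.4089676 amu
Converting to energy: 0.4089676 amu × 931.49 MeV/amu = 380.949 MeV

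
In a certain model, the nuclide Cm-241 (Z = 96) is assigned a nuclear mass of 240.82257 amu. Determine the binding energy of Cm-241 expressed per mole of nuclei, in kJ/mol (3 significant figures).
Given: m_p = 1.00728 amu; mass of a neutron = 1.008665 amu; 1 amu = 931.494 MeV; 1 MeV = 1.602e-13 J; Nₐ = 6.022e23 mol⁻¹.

1.92e+11 kJ/mol

With 96 protons and 145 neutrons (A = 241):
Total constituent mass: 96 × 1.00728 + 145 × 1.008665 = 242.955305 amu
Δm = 242.955305 − 240.82257 = 2.132735 amu
Converting to energy: 2.132735 amu × 931.494 MeV/amu = 1986.63 MeV
Per nucleus in joules: 1986.63 MeV × 1.602e-13 J/MeV = 3.1826e-10 J
Per mole: 3.1826e-10 J × 6.022e23 mol⁻¹ = 1.9166e+14 J/mol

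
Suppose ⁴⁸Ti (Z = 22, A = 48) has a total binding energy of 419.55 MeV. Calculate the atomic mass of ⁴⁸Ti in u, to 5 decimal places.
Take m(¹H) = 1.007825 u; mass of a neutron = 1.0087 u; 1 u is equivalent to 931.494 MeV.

47.94794 u

Mass defect = 419.55 MeV / (931.494 MeV/u) = 0.4504055 u
Constituent mass = 22(1.007825) + 26(1.0087) = 48.398350 u
Atomic mass = 48.398350 − 0.4504055 = 47.9479445 u ≈ 47.94794 u (to 5 decimal places)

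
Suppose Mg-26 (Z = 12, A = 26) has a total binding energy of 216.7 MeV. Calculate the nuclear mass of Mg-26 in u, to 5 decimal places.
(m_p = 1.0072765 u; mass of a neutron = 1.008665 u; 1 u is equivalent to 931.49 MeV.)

Mass defect = 216.7 MeV / (931.49 MeV/u) = 0.2326380 u
Constituent mass = 12(1.0072765) + 14(1.008665) = 26.2086280 u
Nuclear mass = 26.2086280 − 0.2326380 = 25.9759900 u ≈ 25.97599 u (to 5 decimal places)

25.97599 u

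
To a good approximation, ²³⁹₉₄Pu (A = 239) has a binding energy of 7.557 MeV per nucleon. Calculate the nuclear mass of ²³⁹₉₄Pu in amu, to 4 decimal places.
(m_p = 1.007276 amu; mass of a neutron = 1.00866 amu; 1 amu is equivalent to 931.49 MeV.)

Total binding energy = 239 × 7.557 = 1806.123 MeV
Mass defect = 1806.123 MeV / (931.49 MeV/amu) = 1.938961 amu
Constituent mass = 94(1.007276) + 145(1.00866) = 240.939644 amu
Nuclear mass = 240.939644 − 1.938961 = 239.000683 amu ≈ 239.0007 amu (to 4 decimal places)

239.0007 amu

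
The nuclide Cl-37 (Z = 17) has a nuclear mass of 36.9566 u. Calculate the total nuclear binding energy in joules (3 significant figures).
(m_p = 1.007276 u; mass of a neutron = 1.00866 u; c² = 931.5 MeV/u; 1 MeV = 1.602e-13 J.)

The nucleus contains 17 protons and 37 − 17 = 20 neutrons.
Σm = 17·m_p + 20·m_n = 17.123692 + 20.17320 = 37.296892 u
Mass defect Δm = 37.296892 − 36.9566 = 0.340292 u
E_B = 0.340292 × 931.5 = 316.982 MeV
In joules: 316.982 MeV × 1.602e-13 J/MeV = 5.0781e-11 J

5.08e-11 J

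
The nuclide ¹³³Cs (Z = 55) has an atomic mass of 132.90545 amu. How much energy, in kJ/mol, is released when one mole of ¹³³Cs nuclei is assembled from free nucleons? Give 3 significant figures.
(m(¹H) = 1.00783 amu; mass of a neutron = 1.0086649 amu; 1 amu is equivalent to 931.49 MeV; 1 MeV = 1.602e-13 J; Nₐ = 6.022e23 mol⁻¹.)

1.08e+11 kJ/mol

Total constituent mass: 55 × 1.00783 + 78 × 1.0086649 = 134.1065122 amu
Mass defect Δm = 134.1065122 − 132.90545 = 1.2010622 amu
Binding energy = Δm·c² = 1.2010622 × 931.49 MeV/amu = 1118.78 MeV
Per nucleus in joules: 1118.78 MeV × 1.602e-13 J/MeV = 1.7923e-10 J
Per mole: 1.7923e-10 J × 6.022e23 mol⁻¹ = 1.0793e+14 J/mol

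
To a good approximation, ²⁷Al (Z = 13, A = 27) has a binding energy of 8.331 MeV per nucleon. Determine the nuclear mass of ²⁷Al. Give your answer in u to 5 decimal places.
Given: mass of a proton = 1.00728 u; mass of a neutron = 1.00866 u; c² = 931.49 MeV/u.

26.97440 u

Total binding energy = 27 × 8.331 = 224.937 MeV
Mass defect = 224.937 MeV / (931.49 MeV/u) = 0.2414809 u
Constituent mass = 13(1.00728) + 14(1.00866) = 27.21588 u
Nuclear mass = 27.21588 − 0.2414809 = 26.9743991 u ≈ 26.97440 u (to 5 decimal places)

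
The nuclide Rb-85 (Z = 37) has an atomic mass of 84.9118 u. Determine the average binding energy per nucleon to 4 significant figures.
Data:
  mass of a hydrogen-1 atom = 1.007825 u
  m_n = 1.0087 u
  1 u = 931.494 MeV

The nucleus contains 37 protons and 85 − 37 = 48 neutrons.
Total constituent mass: 37 × 1.007825 + 48 × 1.0087 = 85.707125 u
Mass defect Δm = 85.707125 − 84.9118 = 0.795325 u
Binding energy = Δm·c² = 0.795325 × 931.494 MeV/u = 740.840 MeV
Dividing by A = 85 gives 8.716 MeV per nucleon.

8.716 MeV/nucleon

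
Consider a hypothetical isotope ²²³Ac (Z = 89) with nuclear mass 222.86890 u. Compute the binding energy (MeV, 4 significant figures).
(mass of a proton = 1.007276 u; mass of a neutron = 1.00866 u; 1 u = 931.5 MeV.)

1806 MeV

With 89 protons and 134 neutrons (A = 223):
Total constituent mass: 89 × 1.007276 + 134 × 1.00866 = 224.808004 u
Δm = 224.808004 − 222.86890 = 1.939104 u
Converting to energy: 1.939104 u × 931.5 MeV/u = 1806.28 MeV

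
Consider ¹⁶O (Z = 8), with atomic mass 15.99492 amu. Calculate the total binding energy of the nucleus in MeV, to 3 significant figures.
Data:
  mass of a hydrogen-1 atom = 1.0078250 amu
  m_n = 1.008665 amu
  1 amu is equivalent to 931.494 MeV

Z = 8, so N = A − Z = 16 − 8 = 8.
Total constituent mass: 8 × 1.0078250 + 8 × 1.008665 = 16.1319200 amu
The mass defect is 16.1319200 − 15.99492 = 0.1370000 amu.
E_B = 0.1370000 × 931.494 = 127.615 MeV

128 MeV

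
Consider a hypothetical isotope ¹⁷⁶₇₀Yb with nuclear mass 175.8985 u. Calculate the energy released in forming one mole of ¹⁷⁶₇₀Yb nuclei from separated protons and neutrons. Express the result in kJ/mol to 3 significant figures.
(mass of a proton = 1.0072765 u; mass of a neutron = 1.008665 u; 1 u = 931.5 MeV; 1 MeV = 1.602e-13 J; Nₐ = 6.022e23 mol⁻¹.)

1.37e+11 kJ/mol

The nucleus contains 70 protons and 176 − 70 = 106 neutrons.
Total constituent mass: 70 × 1.0072765 + 106 × 1.008665 = 177.4278450 u
Mass defect Δm = 177.4278450 − 175.8985 = 1.5293450 u
Converting to energy: 1.5293450 u × 931.5 MeV/u = 1424.58 MeV
Per nucleus in joules: 1424.58 MeV × 1.602e-13 J/MeV = 2.2822e-10 J
Per mole: 2.2822e-10 J × 6.022e23 mol⁻¹ = 1.3743e+14 J/mol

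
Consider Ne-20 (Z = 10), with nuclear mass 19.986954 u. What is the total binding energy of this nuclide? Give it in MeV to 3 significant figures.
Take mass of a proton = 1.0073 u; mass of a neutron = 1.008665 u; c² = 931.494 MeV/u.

161 MeV

Z = 10, so N = A − Z = 20 − 10 = 10.
Total constituent mass: 10 × 1.0073 + 10 × 1.008665 = 20.159650 u
The mass defect is 20.159650 − 19.986954 = 0.172696 u.
Binding energy = Δm·c² = 0.172696 × 931.494 MeV/u = 160.865 MeV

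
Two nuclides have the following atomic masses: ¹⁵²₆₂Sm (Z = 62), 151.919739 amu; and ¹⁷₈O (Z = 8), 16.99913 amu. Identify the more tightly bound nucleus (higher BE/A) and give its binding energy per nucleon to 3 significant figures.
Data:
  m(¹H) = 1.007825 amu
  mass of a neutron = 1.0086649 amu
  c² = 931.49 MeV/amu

¹⁵²₆₂Sm; 8.24 MeV/nucleon

¹⁵²₆₂Sm: Σm = 62(1.007825) + 90(1.0086649) = 153.2649910 amu; Δm = 1.3452520 amu; E_B = 1253.1 MeV; E_B/A = 8.244 MeV
¹⁷₈O: Σm = 8(1.007825) + 9(1.0086649) = 17.1405841 amu; Δm = 0.1414541 amu; E_B = 131.76 MeV; E_B/A = 7.751 MeV
¹⁵²₆₂Sm has the higher binding energy per nucleon, so it is the more tightly bound nucleus.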